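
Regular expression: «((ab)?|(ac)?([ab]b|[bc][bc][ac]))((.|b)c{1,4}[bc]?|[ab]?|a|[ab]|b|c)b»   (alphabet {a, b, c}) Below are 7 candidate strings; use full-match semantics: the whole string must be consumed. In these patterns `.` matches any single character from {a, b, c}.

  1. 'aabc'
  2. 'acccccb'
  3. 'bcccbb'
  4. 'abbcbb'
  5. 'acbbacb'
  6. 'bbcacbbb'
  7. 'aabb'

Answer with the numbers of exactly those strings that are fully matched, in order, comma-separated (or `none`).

2, 3, 4, 5

1. 'aabc' → no match — must end with 'b'
2. 'acccccb' → match
3. 'bcccbb' → match
4. 'abbcbb' → match
5. 'acbbacb' → match
6. 'bbcacbbb' → no match
7. 'aabb' → no match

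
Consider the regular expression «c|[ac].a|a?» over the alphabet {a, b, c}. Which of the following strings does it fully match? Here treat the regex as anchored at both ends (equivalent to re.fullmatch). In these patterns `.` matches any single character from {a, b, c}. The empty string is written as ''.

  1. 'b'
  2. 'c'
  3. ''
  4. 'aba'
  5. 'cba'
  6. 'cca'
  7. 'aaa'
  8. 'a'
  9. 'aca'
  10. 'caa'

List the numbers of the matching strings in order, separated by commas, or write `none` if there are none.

1 → no match
2 → match
3 → match
4 → match
5 → match
6 → match
7 → match
8 → match
9 → match
10 → match

2, 3, 4, 5, 6, 7, 8, 9, 10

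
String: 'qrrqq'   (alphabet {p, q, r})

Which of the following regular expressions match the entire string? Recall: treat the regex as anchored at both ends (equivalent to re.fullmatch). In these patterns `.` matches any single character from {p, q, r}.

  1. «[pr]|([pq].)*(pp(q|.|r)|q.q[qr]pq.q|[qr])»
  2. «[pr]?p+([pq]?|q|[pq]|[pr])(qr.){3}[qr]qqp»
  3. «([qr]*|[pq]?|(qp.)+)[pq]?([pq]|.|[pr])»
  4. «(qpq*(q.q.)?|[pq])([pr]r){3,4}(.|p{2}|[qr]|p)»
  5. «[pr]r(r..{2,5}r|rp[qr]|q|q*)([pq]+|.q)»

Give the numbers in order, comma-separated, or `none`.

3

1 → no match
2 → no match — must end with 'qqp'
3 → match
4 → no match
5 → no match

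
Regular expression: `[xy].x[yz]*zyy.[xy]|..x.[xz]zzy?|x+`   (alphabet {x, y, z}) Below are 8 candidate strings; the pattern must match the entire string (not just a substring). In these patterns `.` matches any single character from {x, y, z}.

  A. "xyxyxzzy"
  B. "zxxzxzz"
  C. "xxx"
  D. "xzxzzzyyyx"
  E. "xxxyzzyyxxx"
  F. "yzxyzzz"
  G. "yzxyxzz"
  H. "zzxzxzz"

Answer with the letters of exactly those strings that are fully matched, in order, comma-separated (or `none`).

A, B, C, D, F, G, H

A → match
B → match
C → match
D → match
E → no match
F → match
G → match
H → match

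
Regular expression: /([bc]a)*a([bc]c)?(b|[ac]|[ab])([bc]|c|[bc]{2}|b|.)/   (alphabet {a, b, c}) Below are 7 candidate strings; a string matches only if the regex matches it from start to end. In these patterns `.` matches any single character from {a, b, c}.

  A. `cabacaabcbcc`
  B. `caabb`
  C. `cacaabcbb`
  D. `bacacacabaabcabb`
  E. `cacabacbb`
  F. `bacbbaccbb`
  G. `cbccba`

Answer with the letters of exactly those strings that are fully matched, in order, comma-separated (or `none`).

A → match
B → match
C → match
D → match
E → no match
F → no match
G → no match

A, B, C, D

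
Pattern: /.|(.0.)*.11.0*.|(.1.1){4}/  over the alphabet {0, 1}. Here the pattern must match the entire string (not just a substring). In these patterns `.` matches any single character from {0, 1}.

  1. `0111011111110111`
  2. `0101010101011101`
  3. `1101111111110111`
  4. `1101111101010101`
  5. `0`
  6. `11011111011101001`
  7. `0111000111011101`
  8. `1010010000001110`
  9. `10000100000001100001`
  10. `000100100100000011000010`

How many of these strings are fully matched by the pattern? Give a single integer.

6

1 → match
2 → match
3 → match
4 → match
5 → match
6 → no match
7 → no match
8 → no match
9 → match
10 → no match
Total matched: 6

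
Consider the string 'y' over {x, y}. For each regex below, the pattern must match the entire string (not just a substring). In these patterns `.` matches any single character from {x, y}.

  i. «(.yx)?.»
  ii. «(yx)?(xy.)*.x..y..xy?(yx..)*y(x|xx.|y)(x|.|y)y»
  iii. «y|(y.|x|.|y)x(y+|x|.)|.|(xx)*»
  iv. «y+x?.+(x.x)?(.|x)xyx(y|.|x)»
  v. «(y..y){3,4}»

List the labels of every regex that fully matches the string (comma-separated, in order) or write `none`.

i → match
ii → no match
iii → match
iv → no match
v → no match

i, iii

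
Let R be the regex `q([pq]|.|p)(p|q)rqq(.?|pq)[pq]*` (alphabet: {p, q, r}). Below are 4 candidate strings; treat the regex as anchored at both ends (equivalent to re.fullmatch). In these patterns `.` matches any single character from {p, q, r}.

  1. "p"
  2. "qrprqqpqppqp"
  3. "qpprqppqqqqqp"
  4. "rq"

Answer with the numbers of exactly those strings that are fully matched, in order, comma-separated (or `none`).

2

1 → no match — must start with "q"
2 → match
3 → no match
4 → no match — must start with "q"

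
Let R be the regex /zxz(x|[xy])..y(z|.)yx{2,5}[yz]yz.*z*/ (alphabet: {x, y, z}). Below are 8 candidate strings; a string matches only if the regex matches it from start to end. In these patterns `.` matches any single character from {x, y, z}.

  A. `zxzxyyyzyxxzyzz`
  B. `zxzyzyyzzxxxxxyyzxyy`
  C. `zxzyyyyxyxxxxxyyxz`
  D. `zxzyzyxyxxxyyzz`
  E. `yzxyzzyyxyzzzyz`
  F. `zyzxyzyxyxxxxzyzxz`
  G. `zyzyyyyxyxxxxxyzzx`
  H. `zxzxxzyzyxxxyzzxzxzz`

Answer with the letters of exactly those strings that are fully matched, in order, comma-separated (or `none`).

A

A → match
B → no match
C → no match
D → no match
E → no match — must start with `zxz`
F → no match — must start with `zxz`
G → no match — must start with `zxz`
H → no match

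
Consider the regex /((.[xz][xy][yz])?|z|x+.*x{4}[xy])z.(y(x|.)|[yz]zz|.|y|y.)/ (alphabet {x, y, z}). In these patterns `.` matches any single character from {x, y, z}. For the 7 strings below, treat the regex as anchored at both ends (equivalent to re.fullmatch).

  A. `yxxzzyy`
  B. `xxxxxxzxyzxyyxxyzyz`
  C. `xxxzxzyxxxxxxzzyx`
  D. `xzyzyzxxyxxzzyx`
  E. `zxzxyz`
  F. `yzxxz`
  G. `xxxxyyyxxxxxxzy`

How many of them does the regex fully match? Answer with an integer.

A → match
B → no match
C → match
D → no match
E → no match
F → no match
G → no match
Total matched: 2

2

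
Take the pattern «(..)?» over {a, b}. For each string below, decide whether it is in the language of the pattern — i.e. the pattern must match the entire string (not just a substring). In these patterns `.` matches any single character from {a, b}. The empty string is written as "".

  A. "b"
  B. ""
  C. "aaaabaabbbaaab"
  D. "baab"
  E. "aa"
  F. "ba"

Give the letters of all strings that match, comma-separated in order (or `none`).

B, E, F

A → no match
B → match
C → no match
D → no match
E → match
F → match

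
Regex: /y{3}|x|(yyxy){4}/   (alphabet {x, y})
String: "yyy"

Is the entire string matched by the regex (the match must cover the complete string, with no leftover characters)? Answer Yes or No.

Yes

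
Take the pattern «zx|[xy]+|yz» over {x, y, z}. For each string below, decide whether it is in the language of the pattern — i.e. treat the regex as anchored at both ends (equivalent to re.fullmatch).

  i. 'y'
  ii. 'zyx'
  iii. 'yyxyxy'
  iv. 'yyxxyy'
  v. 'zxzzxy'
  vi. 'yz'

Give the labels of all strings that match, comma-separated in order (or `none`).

i → match
ii → no match
iii → match
iv → match
v → no match
vi → match

i, iii, iv, vi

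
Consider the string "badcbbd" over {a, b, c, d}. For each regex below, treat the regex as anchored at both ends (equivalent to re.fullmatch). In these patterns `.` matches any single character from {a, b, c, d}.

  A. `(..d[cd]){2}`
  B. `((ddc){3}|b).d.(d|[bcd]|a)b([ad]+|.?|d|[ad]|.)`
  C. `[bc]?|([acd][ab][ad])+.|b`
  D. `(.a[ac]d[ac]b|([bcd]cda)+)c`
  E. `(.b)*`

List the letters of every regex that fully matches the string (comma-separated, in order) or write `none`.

A → no match
B → match
C → no match
D → no match — must end with "c"
E → no match

B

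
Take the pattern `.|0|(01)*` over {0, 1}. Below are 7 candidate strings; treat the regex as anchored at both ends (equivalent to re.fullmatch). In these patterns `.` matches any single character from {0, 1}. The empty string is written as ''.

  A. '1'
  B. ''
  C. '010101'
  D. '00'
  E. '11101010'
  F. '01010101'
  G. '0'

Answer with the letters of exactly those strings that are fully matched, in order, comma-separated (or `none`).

A → match
B → match
C → match
D → no match
E → no match
F → match
G → match

A, B, C, F, G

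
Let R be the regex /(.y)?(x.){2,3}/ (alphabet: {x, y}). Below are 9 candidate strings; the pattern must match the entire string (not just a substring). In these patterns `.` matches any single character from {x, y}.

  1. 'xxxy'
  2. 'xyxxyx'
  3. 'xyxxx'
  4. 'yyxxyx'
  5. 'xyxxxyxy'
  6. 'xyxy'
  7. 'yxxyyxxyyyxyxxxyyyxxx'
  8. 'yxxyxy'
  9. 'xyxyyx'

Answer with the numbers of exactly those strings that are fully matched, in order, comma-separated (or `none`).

1, 5, 6

1 → match
2 → no match
3 → no match
4 → no match
5 → match
6 → match
7 → no match
8 → no match
9 → no match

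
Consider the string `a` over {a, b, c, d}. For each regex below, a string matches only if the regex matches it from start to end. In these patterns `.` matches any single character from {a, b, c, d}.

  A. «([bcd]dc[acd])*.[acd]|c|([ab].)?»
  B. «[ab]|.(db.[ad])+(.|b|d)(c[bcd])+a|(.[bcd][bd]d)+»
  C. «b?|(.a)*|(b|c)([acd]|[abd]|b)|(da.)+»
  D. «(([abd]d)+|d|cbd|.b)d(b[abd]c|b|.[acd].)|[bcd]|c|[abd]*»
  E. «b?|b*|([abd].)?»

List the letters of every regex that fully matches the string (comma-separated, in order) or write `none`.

B, D

A → no match
B → match
C → no match
D → match
E → no match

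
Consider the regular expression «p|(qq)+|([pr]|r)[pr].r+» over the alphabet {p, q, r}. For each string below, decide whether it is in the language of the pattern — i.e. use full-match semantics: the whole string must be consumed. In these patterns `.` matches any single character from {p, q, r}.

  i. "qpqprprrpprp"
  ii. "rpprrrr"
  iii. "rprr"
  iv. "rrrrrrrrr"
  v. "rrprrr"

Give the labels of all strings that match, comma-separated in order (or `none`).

i → no match
ii → match
iii → match
iv → match
v → match

ii, iii, iv, v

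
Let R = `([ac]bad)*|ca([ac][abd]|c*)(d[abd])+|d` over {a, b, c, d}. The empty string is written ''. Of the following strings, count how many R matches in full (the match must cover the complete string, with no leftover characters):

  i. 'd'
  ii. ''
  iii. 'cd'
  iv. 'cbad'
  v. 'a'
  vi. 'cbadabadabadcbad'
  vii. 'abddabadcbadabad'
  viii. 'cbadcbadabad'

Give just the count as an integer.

5

i → match
ii → match
iii → no match
iv → match
v → no match
vi → match
vii → no match
viii → match
Total matched: 5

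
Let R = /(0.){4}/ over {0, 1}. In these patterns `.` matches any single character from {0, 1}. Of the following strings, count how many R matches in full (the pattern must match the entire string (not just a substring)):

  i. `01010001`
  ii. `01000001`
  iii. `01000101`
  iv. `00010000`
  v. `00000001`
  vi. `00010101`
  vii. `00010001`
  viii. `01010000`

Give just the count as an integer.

8

i → match
ii → match
iii → match
iv → match
v → match
vi → match
vii → match
viii → match
Total matched: 8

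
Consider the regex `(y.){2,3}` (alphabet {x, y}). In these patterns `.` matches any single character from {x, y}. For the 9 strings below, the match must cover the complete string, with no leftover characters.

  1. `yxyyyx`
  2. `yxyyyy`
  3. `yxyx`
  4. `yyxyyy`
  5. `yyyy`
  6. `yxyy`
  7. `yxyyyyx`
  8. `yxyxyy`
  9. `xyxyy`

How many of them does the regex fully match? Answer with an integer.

6

1 → match
2 → match
3 → match
4 → no match
5 → match
6 → match
7 → no match
8 → match
9 → no match — must start with `y`
Total matched: 6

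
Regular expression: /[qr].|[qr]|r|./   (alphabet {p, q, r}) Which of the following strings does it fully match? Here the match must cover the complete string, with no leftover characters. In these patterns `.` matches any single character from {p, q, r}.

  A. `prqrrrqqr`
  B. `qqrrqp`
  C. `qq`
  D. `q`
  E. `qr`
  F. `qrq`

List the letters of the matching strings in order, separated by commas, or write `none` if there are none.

A → no match
B → no match
C → match
D → match
E → match
F → no match

C, D, E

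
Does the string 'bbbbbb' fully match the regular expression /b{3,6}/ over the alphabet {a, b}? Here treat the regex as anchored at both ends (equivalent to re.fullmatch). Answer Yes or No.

Yes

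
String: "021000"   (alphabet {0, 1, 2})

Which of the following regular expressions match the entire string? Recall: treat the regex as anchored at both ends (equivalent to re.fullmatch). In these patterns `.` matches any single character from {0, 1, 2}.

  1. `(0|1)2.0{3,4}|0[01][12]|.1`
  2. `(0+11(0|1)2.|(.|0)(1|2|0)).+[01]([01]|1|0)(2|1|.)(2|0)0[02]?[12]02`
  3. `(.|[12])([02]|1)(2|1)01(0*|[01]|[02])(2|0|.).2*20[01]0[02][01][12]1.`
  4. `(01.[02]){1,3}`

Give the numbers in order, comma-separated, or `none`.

1

1 → match
2 → no match — must end with "02"
3 → no match
4 → no match — must start with "01"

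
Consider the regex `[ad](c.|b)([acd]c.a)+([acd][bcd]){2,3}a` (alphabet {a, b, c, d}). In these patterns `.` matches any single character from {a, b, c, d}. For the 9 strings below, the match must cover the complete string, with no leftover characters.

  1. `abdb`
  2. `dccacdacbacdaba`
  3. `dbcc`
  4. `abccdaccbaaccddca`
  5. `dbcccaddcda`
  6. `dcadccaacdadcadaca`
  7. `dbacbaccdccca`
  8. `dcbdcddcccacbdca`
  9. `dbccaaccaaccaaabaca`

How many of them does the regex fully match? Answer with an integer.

1. `abdb` → no match — must end with `a`
2 → no match
3. `dbcc` → no match — must end with `a`
4 → match
5. `dbcccaddcda` → match
6 → match
7 → match
8 → no match
9 → match
Total matched: 5

5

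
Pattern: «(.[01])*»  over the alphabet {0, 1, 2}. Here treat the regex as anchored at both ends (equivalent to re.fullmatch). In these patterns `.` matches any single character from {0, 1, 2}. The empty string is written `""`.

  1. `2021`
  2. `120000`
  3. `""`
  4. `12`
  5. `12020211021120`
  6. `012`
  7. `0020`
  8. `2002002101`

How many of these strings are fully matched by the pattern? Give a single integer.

1 → match
2 → no match
3 → match
4 → no match
5 → no match
6 → no match
7 → match
8 → no match
Total matched: 3

3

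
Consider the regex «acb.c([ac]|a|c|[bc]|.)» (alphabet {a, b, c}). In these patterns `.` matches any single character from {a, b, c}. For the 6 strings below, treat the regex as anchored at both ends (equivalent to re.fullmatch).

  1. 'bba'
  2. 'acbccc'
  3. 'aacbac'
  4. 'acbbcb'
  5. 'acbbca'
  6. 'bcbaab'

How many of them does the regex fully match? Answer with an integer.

3

1 → no match — must start with 'acb'
2 → match
3 → no match — must start with 'acb'
4 → match
5 → match
6 → no match — must start with 'acb'
Total matched: 3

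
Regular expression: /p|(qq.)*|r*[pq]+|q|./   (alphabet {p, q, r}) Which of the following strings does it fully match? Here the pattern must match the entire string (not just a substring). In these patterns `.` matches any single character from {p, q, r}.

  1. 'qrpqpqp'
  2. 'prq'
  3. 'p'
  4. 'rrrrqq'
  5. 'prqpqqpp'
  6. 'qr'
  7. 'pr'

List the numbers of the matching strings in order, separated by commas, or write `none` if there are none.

3, 4

1 → no match
2 → no match
3 → match
4 → match
5 → no match
6 → no match
7 → no match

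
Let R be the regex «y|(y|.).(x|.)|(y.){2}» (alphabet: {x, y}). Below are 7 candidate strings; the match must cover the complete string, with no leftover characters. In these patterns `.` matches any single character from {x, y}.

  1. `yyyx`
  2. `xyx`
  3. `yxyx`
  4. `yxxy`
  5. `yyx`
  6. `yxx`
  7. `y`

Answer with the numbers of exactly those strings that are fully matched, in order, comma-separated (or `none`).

1 → match
2 → match
3 → match
4 → no match
5 → match
6 → match
7 → match

1, 2, 3, 5, 6, 7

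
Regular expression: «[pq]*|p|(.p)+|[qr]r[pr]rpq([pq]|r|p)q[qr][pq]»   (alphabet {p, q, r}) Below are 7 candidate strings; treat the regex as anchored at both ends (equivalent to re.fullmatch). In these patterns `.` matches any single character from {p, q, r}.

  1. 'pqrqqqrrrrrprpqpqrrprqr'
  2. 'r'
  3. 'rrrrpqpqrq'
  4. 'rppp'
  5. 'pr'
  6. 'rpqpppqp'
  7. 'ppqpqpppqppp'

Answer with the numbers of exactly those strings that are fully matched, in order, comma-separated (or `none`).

3, 4, 6, 7

1 → no match
2 → no match
3 → match
4 → match
5 → no match
6 → match
7 → match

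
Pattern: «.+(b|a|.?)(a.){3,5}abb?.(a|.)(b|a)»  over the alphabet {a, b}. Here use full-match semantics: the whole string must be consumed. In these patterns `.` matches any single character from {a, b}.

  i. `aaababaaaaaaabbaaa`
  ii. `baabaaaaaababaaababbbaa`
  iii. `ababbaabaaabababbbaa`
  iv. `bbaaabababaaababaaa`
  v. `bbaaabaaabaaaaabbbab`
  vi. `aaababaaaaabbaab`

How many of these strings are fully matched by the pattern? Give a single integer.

i → match
ii → match
iii → match
iv → match
v → match
vi → match
Total matched: 6

6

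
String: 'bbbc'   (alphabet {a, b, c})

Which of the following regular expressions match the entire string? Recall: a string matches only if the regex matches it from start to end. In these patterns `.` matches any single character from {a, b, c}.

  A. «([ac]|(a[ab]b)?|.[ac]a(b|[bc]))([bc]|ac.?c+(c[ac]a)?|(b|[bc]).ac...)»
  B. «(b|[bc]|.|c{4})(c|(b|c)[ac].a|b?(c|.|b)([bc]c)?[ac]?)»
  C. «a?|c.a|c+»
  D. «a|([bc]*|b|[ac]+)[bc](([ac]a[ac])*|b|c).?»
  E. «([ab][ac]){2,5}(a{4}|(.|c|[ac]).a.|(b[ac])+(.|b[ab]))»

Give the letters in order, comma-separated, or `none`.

B, D

A → no match
B → match
C → no match
D → match
E → no match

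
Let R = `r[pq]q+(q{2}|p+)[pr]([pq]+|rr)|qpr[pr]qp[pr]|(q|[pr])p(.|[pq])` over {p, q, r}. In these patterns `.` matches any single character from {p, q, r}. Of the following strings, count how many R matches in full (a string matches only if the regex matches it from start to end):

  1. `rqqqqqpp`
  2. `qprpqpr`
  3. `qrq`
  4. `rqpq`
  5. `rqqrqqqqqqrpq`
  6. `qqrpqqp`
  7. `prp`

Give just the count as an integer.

2

1 → match
2 → match
3 → no match
4 → no match
5 → no match
6 → no match
7 → no match
Total matched: 2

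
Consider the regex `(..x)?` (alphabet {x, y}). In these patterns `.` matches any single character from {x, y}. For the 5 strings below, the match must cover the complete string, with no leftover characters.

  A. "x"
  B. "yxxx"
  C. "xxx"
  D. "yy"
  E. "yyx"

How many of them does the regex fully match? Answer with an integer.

2

A → no match
B → no match
C → match
D → no match
E → match
Total matched: 2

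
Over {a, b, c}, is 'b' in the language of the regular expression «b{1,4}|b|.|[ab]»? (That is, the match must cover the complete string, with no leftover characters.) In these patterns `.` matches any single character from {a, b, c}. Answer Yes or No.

Yes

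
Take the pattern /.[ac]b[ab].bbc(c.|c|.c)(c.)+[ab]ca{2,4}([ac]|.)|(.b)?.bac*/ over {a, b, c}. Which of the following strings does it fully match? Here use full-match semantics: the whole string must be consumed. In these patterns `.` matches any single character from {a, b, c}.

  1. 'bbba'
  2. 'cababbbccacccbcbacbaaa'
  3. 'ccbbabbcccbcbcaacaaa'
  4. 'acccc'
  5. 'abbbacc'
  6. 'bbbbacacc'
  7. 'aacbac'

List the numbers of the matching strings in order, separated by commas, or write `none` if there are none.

3, 5

1 → no match
2 → no match
3 → match
4 → no match
5 → match
6 → no match
7 → no match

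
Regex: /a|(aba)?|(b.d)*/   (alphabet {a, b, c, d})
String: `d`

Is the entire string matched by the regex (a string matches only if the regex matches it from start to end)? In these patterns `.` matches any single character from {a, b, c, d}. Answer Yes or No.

No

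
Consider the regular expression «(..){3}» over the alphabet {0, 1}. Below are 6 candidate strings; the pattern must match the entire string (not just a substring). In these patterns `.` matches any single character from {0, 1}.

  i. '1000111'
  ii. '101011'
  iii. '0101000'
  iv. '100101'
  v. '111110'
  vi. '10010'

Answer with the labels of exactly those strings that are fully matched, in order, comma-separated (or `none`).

i → no match
ii → match
iii → no match
iv → match
v → match
vi → no match

ii, iv, v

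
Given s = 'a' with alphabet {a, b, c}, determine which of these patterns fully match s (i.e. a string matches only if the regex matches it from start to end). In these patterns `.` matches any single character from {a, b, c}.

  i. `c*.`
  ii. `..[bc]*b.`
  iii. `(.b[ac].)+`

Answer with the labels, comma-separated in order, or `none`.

i

i → match
ii → no match
iii → no match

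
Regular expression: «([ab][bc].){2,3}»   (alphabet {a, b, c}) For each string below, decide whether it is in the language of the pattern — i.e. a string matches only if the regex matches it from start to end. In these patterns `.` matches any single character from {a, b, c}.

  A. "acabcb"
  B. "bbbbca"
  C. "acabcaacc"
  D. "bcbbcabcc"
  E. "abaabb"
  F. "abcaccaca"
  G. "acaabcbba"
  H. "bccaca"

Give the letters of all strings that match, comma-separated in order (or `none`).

A, B, C, D, E, F, G, H

A → match
B → match
C → match
D → match
E → match
F → match
G → match
H → match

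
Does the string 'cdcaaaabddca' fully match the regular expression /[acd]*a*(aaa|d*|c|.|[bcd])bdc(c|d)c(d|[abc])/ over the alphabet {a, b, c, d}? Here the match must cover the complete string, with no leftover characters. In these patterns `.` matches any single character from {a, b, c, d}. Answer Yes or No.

No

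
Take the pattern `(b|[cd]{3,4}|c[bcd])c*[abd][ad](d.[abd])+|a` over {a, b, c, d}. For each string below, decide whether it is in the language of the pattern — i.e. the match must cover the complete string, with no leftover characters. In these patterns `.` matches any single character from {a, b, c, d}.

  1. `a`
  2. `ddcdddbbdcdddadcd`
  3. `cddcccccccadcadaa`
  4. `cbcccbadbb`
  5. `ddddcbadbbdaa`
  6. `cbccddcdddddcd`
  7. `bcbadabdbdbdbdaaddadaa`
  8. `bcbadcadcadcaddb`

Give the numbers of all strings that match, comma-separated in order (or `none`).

1. `a` → match
2 → match
3 → no match
4. `cbcccbadbb` → match
5 → match
6 → no match
7 → no match
8 → match

1, 2, 4, 5, 8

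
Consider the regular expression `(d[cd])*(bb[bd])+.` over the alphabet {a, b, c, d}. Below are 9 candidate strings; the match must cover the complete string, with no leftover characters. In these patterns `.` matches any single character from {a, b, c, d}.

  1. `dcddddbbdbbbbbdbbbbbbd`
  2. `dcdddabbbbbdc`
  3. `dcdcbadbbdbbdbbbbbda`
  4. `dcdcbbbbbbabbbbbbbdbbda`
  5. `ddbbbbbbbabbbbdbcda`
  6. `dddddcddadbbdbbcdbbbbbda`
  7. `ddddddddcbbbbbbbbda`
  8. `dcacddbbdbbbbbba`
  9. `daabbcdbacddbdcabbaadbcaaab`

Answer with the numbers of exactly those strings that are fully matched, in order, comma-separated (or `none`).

1 → match
2 → no match
3 → no match
4 → no match
5 → no match
6 → no match
7 → no match
8 → no match
9 → no match

1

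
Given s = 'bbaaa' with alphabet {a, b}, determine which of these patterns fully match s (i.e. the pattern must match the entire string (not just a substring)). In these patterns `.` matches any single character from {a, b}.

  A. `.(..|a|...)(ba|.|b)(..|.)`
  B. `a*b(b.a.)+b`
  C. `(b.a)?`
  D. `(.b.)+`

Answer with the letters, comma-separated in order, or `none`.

A → match
B → no match — must end with 'b'
C → no match
D → no match

A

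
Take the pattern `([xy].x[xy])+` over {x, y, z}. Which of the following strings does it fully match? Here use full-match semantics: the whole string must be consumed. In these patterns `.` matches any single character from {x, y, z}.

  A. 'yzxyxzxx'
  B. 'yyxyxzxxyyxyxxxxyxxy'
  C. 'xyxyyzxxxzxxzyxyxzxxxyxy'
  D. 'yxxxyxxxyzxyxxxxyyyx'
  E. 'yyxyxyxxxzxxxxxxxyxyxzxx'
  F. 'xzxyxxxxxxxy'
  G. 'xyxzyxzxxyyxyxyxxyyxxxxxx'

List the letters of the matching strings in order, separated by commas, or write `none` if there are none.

A → match
B → match
C → no match
D → no match
E → match
F → match
G → no match

A, B, E, F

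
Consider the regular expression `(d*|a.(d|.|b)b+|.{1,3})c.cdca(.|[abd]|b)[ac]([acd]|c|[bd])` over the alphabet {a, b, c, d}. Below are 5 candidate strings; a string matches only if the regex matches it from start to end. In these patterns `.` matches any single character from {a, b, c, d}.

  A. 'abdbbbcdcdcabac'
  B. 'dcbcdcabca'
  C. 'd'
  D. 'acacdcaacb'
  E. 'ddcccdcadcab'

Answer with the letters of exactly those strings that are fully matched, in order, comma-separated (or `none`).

A → match
B. 'dcbcdcabca' → match
C. 'd' → no match
D. 'acacdcaacb' → match
E. 'ddcccdcadcab' → no match

A, B, D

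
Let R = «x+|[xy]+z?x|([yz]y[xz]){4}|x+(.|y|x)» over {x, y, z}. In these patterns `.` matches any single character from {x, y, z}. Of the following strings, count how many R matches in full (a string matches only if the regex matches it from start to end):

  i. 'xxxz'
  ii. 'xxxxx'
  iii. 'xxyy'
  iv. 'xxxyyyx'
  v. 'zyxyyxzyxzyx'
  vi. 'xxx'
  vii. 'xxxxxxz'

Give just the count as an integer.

6

i → match
ii → match
iii → no match
iv → match
v → match
vi → match
vii → match
Total matched: 6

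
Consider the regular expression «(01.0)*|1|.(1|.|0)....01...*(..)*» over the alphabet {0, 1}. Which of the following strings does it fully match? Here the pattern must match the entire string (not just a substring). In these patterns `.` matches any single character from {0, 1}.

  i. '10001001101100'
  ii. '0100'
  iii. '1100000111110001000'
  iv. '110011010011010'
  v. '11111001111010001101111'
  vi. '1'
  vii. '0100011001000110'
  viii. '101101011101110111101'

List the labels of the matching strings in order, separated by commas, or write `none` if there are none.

i, ii, iii, iv, v, vi, vii, viii

i → match
ii → match
iii → match
iv → match
v → match
vi → match
vii → match
viii → match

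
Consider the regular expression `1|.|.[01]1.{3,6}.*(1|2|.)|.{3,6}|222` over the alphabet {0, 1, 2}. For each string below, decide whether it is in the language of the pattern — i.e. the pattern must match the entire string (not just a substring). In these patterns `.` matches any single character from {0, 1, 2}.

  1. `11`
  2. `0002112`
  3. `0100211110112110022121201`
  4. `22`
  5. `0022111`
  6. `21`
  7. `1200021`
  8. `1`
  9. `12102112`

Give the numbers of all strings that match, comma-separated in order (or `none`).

8

1 → no match
2 → no match
3 → no match
4 → no match
5 → no match
6 → no match
7 → no match
8 → match
9 → no match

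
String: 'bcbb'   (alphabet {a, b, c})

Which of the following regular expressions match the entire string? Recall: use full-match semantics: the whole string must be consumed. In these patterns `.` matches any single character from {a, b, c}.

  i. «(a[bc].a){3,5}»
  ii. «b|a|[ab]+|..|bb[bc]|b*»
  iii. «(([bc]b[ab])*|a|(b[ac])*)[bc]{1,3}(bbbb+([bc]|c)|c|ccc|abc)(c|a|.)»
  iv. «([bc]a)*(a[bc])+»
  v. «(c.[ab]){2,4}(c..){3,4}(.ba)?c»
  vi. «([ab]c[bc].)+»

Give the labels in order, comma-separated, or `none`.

vi

i → no match — must start with 'a'
ii → no match
iii → no match
iv → no match
v → no match — must start with 'c'
vi → match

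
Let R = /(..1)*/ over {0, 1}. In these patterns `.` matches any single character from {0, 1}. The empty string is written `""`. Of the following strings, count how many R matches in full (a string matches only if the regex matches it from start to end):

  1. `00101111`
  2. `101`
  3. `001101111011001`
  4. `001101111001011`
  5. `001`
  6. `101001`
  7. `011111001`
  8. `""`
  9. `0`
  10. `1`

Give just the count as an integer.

1 → no match
2 → match
3 → match
4 → match
5 → match
6 → match
7 → match
8 → match
9 → no match
10 → no match
Total matched: 7

7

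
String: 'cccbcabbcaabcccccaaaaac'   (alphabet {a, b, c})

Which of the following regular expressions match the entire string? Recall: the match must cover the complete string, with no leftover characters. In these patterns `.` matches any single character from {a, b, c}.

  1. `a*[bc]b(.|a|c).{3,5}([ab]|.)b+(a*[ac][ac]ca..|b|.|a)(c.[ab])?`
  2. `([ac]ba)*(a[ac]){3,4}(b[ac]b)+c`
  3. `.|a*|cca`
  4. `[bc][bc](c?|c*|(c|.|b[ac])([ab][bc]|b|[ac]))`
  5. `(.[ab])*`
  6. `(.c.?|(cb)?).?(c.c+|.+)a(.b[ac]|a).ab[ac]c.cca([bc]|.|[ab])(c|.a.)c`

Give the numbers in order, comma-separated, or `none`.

6

1 → no match
2 → no match — must end with 'bc'
3 → no match
4 → no match
5 → no match
6 → match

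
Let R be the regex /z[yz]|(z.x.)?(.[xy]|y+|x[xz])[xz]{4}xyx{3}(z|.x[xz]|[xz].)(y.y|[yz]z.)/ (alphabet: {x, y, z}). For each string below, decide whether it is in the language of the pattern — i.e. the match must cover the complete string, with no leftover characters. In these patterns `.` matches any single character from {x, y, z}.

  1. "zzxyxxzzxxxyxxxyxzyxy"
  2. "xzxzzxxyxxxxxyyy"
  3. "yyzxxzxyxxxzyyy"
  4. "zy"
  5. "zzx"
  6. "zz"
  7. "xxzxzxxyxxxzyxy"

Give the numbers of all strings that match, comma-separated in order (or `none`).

1 → match
2 → match
3 → match
4. "zy" → match
5. "zzx" → no match
6. "zz" → match
7 → match

1, 2, 3, 4, 6, 7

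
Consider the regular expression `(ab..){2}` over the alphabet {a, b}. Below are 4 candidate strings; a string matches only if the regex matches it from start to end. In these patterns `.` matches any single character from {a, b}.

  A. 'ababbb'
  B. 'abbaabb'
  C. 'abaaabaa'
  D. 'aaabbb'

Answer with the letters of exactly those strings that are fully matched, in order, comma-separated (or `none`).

A → no match
B → no match
C → match
D → no match — must start with 'ab'

C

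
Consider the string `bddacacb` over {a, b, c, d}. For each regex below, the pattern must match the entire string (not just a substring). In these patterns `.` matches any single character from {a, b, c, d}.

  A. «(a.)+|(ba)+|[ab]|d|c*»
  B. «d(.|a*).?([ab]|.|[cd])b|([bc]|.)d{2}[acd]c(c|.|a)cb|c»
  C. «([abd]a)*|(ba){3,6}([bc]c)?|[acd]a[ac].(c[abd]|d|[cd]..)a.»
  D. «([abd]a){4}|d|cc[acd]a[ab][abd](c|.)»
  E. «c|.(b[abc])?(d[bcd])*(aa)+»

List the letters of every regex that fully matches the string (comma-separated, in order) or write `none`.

A → no match
B → match
C → no match
D → no match
E → no match

B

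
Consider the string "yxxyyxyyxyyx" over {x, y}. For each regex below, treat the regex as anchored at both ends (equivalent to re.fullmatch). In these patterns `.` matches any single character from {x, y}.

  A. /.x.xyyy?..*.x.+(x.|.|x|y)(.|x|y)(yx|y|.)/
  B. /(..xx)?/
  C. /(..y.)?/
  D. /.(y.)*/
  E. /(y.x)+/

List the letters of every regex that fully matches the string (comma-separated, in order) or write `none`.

A → no match
B → no match
C → no match
D → no match
E → match

E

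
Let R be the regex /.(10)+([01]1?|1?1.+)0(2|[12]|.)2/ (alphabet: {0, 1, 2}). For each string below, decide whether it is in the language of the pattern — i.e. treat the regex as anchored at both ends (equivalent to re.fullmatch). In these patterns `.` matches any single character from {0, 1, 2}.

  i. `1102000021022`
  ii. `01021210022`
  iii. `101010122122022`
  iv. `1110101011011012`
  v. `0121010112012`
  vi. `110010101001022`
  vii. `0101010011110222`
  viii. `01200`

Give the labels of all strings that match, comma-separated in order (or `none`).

i → no match
ii → no match
iii → no match
iv → no match
v → no match
vi → no match
vii → no match
viii → no match — must end with `2`

none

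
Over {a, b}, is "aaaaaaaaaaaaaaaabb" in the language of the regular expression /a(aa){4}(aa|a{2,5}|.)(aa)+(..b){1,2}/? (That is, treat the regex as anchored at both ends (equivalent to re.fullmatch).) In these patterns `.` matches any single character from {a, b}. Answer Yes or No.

Yes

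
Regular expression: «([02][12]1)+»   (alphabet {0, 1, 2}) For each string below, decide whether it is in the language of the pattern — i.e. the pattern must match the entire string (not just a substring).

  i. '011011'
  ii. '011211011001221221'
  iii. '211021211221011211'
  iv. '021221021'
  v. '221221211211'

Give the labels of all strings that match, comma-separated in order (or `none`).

i → match
ii → no match
iii → match
iv → match
v → match

i, iii, iv, v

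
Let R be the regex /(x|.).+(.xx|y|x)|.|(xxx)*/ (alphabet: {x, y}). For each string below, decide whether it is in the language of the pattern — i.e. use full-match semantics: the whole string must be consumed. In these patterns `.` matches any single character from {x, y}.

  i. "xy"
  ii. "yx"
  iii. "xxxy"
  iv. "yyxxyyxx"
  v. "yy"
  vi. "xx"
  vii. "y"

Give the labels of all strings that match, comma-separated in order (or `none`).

i → no match
ii → no match
iii → match
iv → match
v → no match
vi → no match
vii → match

iii, iv, vii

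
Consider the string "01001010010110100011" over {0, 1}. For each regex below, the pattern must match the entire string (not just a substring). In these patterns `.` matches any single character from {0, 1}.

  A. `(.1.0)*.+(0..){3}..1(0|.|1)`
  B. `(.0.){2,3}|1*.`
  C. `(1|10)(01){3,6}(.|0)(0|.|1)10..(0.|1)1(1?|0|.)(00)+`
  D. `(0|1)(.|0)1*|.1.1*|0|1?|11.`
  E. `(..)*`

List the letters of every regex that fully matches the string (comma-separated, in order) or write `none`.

A → match
B → no match
C → no match — must end with "00"
D → no match
E → match

A, E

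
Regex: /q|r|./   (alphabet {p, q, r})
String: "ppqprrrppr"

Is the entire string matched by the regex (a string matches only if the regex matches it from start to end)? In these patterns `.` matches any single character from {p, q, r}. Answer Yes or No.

No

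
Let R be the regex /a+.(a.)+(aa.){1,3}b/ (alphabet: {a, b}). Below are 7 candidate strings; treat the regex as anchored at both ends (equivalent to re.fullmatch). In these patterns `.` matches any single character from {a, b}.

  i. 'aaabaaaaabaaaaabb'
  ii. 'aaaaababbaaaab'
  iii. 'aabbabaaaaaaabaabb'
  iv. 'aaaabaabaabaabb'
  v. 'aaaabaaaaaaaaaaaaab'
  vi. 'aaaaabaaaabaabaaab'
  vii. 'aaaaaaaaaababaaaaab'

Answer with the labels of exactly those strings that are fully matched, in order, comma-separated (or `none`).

i → match
ii → no match
iii → no match
iv → match
v → match
vi → match
vii → match

i, iv, v, vi, vii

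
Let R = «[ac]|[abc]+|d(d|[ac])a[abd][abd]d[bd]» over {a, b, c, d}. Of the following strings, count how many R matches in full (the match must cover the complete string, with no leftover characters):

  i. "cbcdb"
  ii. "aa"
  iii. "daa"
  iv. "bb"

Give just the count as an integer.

i → no match
ii → match
iii → no match
iv → match
Total matched: 2

2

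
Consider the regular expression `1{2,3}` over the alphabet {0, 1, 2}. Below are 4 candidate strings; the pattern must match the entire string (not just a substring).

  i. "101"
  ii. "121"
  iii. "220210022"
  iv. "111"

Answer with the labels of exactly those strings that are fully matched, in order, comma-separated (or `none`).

i → no match
ii → no match
iii → no match — must start with "1"
iv → match

iv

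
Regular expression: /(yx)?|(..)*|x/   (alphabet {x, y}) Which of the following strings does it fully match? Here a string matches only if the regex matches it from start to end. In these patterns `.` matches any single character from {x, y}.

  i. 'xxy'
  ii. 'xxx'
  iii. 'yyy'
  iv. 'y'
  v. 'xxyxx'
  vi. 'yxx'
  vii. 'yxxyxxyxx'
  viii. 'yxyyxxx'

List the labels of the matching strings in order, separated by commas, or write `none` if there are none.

none

i. 'xxy' → no match
ii. 'xxx' → no match
iii. 'yyy' → no match
iv. 'y' → no match
v. 'xxyxx' → no match
vi. 'yxx' → no match
vii. 'yxxyxxyxx' → no match
viii. 'yxyyxxx' → no match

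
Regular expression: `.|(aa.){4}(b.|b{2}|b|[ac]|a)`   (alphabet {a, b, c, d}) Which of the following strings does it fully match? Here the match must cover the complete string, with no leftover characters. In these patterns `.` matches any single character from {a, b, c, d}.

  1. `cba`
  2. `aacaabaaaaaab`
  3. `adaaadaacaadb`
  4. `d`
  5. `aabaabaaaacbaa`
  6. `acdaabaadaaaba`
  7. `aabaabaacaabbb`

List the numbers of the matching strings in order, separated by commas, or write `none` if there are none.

1 → no match
2 → match
3 → no match
4 → match
5 → no match
6 → no match
7 → match

2, 4, 7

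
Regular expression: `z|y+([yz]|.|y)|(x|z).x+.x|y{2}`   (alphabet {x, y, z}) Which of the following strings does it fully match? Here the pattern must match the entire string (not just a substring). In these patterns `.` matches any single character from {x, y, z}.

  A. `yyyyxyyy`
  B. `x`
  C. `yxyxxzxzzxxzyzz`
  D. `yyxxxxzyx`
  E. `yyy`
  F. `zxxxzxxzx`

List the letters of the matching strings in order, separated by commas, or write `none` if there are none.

A → no match
B → no match
C → no match
D → no match
E → match
F → no match

E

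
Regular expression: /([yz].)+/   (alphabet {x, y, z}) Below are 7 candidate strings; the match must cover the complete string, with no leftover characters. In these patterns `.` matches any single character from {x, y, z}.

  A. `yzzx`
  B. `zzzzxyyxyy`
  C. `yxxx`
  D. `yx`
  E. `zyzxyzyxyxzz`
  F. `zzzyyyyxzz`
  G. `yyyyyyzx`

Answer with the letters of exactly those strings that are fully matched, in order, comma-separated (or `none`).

A, D, E, F, G

A → match
B → no match
C → no match
D → match
E → match
F → match
G → match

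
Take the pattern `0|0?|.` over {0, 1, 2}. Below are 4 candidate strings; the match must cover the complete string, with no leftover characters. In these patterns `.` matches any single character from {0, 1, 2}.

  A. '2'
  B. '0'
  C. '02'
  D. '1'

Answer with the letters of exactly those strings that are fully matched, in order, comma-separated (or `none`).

A, B, D

A → match
B → match
C → no match
D → match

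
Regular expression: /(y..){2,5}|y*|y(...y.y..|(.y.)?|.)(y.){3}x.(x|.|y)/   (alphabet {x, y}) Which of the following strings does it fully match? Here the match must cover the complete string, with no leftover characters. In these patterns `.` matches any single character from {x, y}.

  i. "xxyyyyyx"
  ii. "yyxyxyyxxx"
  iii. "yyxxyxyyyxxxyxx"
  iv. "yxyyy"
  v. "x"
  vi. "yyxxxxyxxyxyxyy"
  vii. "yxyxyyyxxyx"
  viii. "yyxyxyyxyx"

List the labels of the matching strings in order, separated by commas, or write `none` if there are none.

ii, vii, viii

i → no match
ii → match
iii → no match
iv → no match
v → no match
vi → no match
vii → match
viii → match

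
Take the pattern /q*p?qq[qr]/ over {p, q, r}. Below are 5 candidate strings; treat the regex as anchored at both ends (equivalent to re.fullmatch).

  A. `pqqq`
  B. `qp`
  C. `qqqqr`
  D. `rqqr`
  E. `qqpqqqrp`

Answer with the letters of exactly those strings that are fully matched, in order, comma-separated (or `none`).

A, C

A → match
B → no match
C → match
D → no match
E → no match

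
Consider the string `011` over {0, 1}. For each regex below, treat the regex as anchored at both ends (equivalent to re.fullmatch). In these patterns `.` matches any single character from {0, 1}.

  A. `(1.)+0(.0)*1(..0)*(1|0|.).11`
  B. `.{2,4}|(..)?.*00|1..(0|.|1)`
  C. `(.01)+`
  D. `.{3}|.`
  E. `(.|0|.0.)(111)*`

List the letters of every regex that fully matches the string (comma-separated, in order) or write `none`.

A → no match — must start with `1`
B → match
C → no match — must end with `01`
D → match
E → no match

B, D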